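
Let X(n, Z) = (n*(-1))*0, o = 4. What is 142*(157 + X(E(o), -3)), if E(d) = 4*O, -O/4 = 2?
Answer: 22294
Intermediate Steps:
O = -8 (O = -4*2 = -8)
E(d) = -32 (E(d) = 4*(-8) = -32)
X(n, Z) = 0 (X(n, Z) = -n*0 = 0)
142*(157 + X(E(o), -3)) = 142*(157 + 0) = 142*157 = 22294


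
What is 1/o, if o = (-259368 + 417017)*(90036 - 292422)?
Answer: -1/31905950514 ≈ -3.1342e-11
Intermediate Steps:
o = -31905950514 (o = 157649*(-202386) = -31905950514)
1/o = 1/(-31905950514) = -1/31905950514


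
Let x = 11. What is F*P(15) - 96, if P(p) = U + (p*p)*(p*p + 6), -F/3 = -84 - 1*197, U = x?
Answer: 43824102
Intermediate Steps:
U = 11
F = 843 (F = -3*(-84 - 1*197) = -3*(-84 - 197) = -3*(-281) = 843)
P(p) = 11 + p²*(6 + p²) (P(p) = 11 + (p*p)*(p*p + 6) = 11 + p²*(p² + 6) = 11 + p²*(6 + p²))
F*P(15) - 96 = 843*(11 + 15⁴ + 6*15²) - 96 = 843*(11 + 50625 + 6*225) - 96 = 843*(11 + 50625 + 1350) - 96 = 843*51986 - 96 = 43824198 - 96 = 43824102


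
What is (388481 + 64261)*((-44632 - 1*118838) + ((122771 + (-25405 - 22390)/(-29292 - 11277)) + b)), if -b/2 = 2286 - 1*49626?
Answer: 330502110327376/13523 ≈ 2.4440e+10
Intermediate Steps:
b = 94680 (b = -2*(2286 - 1*49626) = -2*(2286 - 49626) = -2*(-47340) = 94680)
(388481 + 64261)*((-44632 - 1*118838) + ((122771 + (-25405 - 22390)/(-29292 - 11277)) + b)) = (388481 + 64261)*((-44632 - 1*118838) + ((122771 + (-25405 - 22390)/(-29292 - 11277)) + 94680)) = 452742*((-44632 - 118838) + ((122771 - 47795/(-40569)) + 94680)) = 452742*(-163470 + ((122771 - 47795*(-1/40569)) + 94680)) = 452742*(-163470 + ((122771 + 47795/40569) + 94680)) = 452742*(-163470 + (4980744494/40569 + 94680)) = 452742*(-163470 + 8821817414/40569) = 452742*(2190002984/40569) = 330502110327376/13523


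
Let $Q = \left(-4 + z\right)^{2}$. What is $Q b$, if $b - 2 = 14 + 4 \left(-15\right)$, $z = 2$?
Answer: $-176$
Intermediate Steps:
$Q = 4$ ($Q = \left(-4 + 2\right)^{2} = \left(-2\right)^{2} = 4$)
$b = -44$ ($b = 2 + \left(14 + 4 \left(-15\right)\right) = 2 + \left(14 - 60\right) = 2 - 46 = -44$)
$Q b = 4 \left(-44\right) = -176$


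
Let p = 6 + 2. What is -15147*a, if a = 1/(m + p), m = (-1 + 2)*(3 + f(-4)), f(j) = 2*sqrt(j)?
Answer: -166617/137 + 60588*I/137 ≈ -1216.2 + 442.25*I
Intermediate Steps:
m = 3 + 4*I (m = (-1 + 2)*(3 + 2*sqrt(-4)) = 1*(3 + 2*(2*I)) = 1*(3 + 4*I) = 3 + 4*I ≈ 3.0 + 4.0*I)
p = 8
a = (11 - 4*I)/137 (a = 1/((3 + 4*I) + 8) = 1/(11 + 4*I) = (11 - 4*I)/137 ≈ 0.080292 - 0.029197*I)
-15147*a = -15147*(11/137 - 4*I/137) = -166617/137 + 60588*I/137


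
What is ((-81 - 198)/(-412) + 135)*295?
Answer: 16490205/412 ≈ 40025.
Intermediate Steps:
((-81 - 198)/(-412) + 135)*295 = (-279*(-1/412) + 135)*295 = (279/412 + 135)*295 = (55899/412)*295 = 16490205/412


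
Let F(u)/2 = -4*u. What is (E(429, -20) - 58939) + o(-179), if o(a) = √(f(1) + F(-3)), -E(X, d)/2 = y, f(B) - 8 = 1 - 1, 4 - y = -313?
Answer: -59573 + 4*√2 ≈ -59567.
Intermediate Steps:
y = 317 (y = 4 - 1*(-313) = 4 + 313 = 317)
f(B) = 8 (f(B) = 8 + (1 - 1) = 8 + 0 = 8)
E(X, d) = -634 (E(X, d) = -2*317 = -634)
F(u) = -8*u (F(u) = 2*(-4*u) = -8*u)
o(a) = 4*√2 (o(a) = √(8 - 8*(-3)) = √(8 + 24) = √32 = 4*√2)
(E(429, -20) - 58939) + o(-179) = (-634 - 58939) + 4*√2 = -59573 + 4*√2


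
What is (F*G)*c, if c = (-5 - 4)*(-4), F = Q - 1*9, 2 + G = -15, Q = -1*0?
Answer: 5508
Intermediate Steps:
Q = 0
G = -17 (G = -2 - 15 = -17)
F = -9 (F = 0 - 1*9 = 0 - 9 = -9)
c = 36 (c = -9*(-4) = 36)
(F*G)*c = -9*(-17)*36 = 153*36 = 5508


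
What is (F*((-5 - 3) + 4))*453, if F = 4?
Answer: -7248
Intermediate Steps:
(F*((-5 - 3) + 4))*453 = (4*((-5 - 3) + 4))*453 = (4*(-8 + 4))*453 = (4*(-4))*453 = -16*453 = -7248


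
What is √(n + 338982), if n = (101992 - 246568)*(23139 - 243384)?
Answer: √31842480102 ≈ 1.7844e+5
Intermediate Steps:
n = 31842141120 (n = -144576*(-220245) = 31842141120)
√(n + 338982) = √(31842141120 + 338982) = √31842480102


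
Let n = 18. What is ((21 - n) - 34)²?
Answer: 961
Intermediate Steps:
((21 - n) - 34)² = ((21 - 1*18) - 34)² = ((21 - 18) - 34)² = (3 - 34)² = (-31)² = 961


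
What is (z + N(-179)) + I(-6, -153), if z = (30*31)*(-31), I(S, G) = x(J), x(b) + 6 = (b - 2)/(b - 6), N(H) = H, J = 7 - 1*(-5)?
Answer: -87040/3 ≈ -29013.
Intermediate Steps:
J = 12 (J = 7 + 5 = 12)
x(b) = -6 + (-2 + b)/(-6 + b) (x(b) = -6 + (b - 2)/(b - 6) = -6 + (-2 + b)/(-6 + b))
I(S, G) = -13/3 (I(S, G) = (34 - 5*12)/(-6 + 12) = (34 - 60)/6 = (⅙)*(-26) = -13/3)
z = -28830 (z = 930*(-31) = -28830)
(z + N(-179)) + I(-6, -153) = (-28830 - 179) - 13/3 = -29009 - 13/3 = -87040/3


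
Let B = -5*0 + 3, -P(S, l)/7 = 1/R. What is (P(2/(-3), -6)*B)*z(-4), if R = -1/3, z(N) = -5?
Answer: -315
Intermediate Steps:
R = -1/3 (R = -1*1/3 = -1/3 ≈ -0.33333)
P(S, l) = 21 (P(S, l) = -7/(-1/3) = -7*(-3) = 21)
B = 3 (B = 0 + 3 = 3)
(P(2/(-3), -6)*B)*z(-4) = (21*3)*(-5) = 63*(-5) = -315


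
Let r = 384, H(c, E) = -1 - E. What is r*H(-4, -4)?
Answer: 1152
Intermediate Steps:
r*H(-4, -4) = 384*(-1 - 1*(-4)) = 384*(-1 + 4) = 384*3 = 1152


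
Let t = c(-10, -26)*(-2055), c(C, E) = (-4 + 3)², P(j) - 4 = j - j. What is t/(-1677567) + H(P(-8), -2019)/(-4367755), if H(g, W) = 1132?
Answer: 2358910227/2442400550695 ≈ 0.00096582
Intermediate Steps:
P(j) = 4 (P(j) = 4 + (j - j) = 4 + 0 = 4)
c(C, E) = 1 (c(C, E) = (-1)² = 1)
t = -2055 (t = 1*(-2055) = -2055)
t/(-1677567) + H(P(-8), -2019)/(-4367755) = -2055/(-1677567) + 1132/(-4367755) = -2055*(-1/1677567) + 1132*(-1/4367755) = 685/559189 - 1132/4367755 = 2358910227/2442400550695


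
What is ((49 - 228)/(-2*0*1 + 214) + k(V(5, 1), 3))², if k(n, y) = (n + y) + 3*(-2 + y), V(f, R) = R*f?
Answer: 4730625/45796 ≈ 103.30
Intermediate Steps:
k(n, y) = -6 + n + 4*y (k(n, y) = (n + y) + (-6 + 3*y) = -6 + n + 4*y)
((49 - 228)/(-2*0*1 + 214) + k(V(5, 1), 3))² = ((49 - 228)/(-2*0*1 + 214) + (-6 + 1*5 + 4*3))² = (-179/(0*1 + 214) + (-6 + 5 + 12))² = (-179/(0 + 214) + 11)² = (-179/214 + 11)² = (2175/214)² = 4730625/45796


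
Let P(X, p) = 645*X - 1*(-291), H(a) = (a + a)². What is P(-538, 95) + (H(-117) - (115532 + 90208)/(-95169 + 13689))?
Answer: -396482325/1358 ≈ -2.9196e+5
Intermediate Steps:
H(a) = 4*a² (H(a) = (2*a)² = 4*a²)
P(X, p) = 291 + 645*X (P(X, p) = 645*X + 291 = 291 + 645*X)
P(-538, 95) + (H(-117) - (115532 + 90208)/(-95169 + 13689)) = (291 + 645*(-538)) + (4*(-117)² - (115532 + 90208)/(-95169 + 13689)) = (291 - 347010) + (4*13689 - 205740/(-81480)) = -346719 + (54756 - 205740*(-1)/81480) = -346719 + (54756 - 1*(-3429/1358)) = -346719 + (54756 + 3429/1358) = -346719 + 74362077/1358 = -396482325/1358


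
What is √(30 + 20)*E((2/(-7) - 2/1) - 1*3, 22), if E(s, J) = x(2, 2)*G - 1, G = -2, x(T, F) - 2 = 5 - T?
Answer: -55*√2 ≈ -77.782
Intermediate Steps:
x(T, F) = 7 - T (x(T, F) = 2 + (5 - T) = 7 - T)
E(s, J) = -11 (E(s, J) = (7 - 1*2)*(-2) - 1 = (7 - 2)*(-2) - 1 = 5*(-2) - 1 = -10 - 1 = -11)
√(30 + 20)*E((2/(-7) - 2/1) - 1*3, 22) = √(30 + 20)*(-11) = √50*(-11) = (5*√2)*(-11) = -55*√2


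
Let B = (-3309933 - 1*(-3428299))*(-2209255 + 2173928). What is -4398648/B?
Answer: 2199324/2090757841 ≈ 0.0010519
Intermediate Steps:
B = -4181515682 (B = (-3309933 + 3428299)*(-35327) = 118366*(-35327) = -4181515682)
-4398648/B = -4398648/(-4181515682) = -4398648*(-1/4181515682) = 2199324/2090757841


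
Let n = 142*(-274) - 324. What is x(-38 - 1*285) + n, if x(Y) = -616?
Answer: -39848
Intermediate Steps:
n = -39232 (n = -38908 - 324 = -39232)
x(-38 - 1*285) + n = -616 - 39232 = -39848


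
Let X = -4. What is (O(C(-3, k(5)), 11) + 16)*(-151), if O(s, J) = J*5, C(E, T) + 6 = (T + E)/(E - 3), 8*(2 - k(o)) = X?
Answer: -10721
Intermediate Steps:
k(o) = 5/2 (k(o) = 2 - ⅛*(-4) = 2 + ½ = 5/2)
C(E, T) = -6 + (E + T)/(-3 + E) (C(E, T) = -6 + (T + E)/(E - 3) = -6 + (E + T)/(-3 + E))
O(s, J) = 5*J
(O(C(-3, k(5)), 11) + 16)*(-151) = (5*11 + 16)*(-151) = (55 + 16)*(-151) = 71*(-151) = -10721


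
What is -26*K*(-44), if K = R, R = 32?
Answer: 36608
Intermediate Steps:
K = 32
-26*K*(-44) = -26*32*(-44) = -832*(-44) = 36608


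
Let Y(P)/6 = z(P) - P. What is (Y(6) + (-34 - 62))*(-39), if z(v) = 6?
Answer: 3744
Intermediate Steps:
Y(P) = 36 - 6*P (Y(P) = 6*(6 - P) = 36 - 6*P)
(Y(6) + (-34 - 62))*(-39) = ((36 - 6*6) + (-34 - 62))*(-39) = ((36 - 36) - 96)*(-39) = (0 - 96)*(-39) = -96*(-39) = 3744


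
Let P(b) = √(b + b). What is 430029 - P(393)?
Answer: 430029 - √786 ≈ 4.3000e+5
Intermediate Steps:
P(b) = √2*√b (P(b) = √(2*b) = √2*√b)
430029 - P(393) = 430029 - √2*√393 = 430029 - √786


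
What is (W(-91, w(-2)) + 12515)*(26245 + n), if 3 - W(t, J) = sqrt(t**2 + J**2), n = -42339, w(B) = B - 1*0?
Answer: -201464692 + 16094*sqrt(8285) ≈ -2.0000e+8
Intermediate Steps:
w(B) = B (w(B) = B + 0 = B)
W(t, J) = 3 - sqrt(J**2 + t**2) (W(t, J) = 3 - sqrt(t**2 + J**2) = 3 - sqrt(J**2 + t**2))
(W(-91, w(-2)) + 12515)*(26245 + n) = ((3 - sqrt((-2)**2 + (-91)**2)) + 12515)*(26245 - 42339) = ((3 - sqrt(4 + 8281)) + 12515)*(-16094) = ((3 - sqrt(8285)) + 12515)*(-16094) = (12518 - sqrt(8285))*(-16094) = -201464692 + 16094*sqrt(8285)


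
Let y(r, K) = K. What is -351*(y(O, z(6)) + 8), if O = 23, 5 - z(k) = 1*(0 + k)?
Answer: -2457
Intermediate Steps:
z(k) = 5 - k (z(k) = 5 - (0 + k) = 5 - k)
-351*(y(O, z(6)) + 8) = -351*((5 - 1*6) + 8) = -351*((5 - 6) + 8) = -351*(-1 + 8) = -351*7 = -2457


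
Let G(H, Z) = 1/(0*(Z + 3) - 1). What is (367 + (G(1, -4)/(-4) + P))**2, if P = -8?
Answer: 2064969/16 ≈ 1.2906e+5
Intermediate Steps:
G(H, Z) = -1 (G(H, Z) = 1/(0*(3 + Z) - 1) = 1/(0 - 1) = 1/(-1) = -1)
(367 + (G(1, -4)/(-4) + P))**2 = (367 + (-1/(-4) - 8))**2 = (367 + (-1*(-1/4) - 8))**2 = (367 + (1/4 - 8))**2 = (367 - 31/4)**2 = (1437/4)**2 = 2064969/16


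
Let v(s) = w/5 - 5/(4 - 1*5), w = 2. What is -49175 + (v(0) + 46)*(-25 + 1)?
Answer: -252043/5 ≈ -50409.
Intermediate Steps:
v(s) = 27/5 (v(s) = 2/5 - 5/(4 - 1*5) = 2*(⅕) - 5/(4 - 5) = ⅖ - 5/(-1) = ⅖ - 5*(-1) = ⅖ + 5 = 27/5)
-49175 + (v(0) + 46)*(-25 + 1) = -49175 + (27/5 + 46)*(-25 + 1) = -49175 + (257/5)*(-24) = -49175 - 6168/5 = -252043/5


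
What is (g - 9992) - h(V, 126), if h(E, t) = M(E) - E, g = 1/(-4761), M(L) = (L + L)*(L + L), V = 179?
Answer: -656908498/4761 ≈ -1.3798e+5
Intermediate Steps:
M(L) = 4*L**2 (M(L) = (2*L)*(2*L) = 4*L**2)
g = -1/4761 ≈ -0.00021004
h(E, t) = -E + 4*E**2 (h(E, t) = 4*E**2 - E = -E + 4*E**2)
(g - 9992) - h(V, 126) = (-1/4761 - 9992) - 179*(-1 + 4*179) = -47571913/4761 - 179*(-1 + 716) = -47571913/4761 - 179*715 = -47571913/4761 - 1*127985 = -47571913/4761 - 127985 = -656908498/4761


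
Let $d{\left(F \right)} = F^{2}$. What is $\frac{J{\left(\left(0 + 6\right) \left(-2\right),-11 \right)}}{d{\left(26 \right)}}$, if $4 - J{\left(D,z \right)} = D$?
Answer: $\frac{4}{169} \approx 0.023669$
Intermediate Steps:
$J{\left(D,z \right)} = 4 - D$
$\frac{J{\left(\left(0 + 6\right) \left(-2\right),-11 \right)}}{d{\left(26 \right)}} = \frac{4 - \left(0 + 6\right) \left(-2\right)}{26^{2}} = \frac{4 - 6 \left(-2\right)}{676} = \left(4 - -12\right) \frac{1}{676} = \left(4 + 12\right) \frac{1}{676} = 16 \cdot \frac{1}{676} = \frac{4}{169}$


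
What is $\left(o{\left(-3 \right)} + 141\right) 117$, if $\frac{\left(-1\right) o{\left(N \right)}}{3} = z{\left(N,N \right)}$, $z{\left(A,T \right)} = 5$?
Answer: $14742$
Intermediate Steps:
$o{\left(N \right)} = -15$ ($o{\left(N \right)} = \left(-3\right) 5 = -15$)
$\left(o{\left(-3 \right)} + 141\right) 117 = \left(-15 + 141\right) 117 = 126 \cdot 117 = 14742$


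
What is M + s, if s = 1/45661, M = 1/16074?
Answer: 61735/733954914 ≈ 8.4113e-5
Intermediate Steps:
M = 1/16074 ≈ 6.2212e-5
s = 1/45661 ≈ 2.1901e-5
M + s = 1/16074 + 1/45661 = 61735/733954914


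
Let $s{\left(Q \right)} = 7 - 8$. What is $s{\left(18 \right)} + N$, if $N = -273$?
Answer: $-274$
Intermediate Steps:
$s{\left(Q \right)} = -1$
$s{\left(18 \right)} + N = -1 - 273 = -274$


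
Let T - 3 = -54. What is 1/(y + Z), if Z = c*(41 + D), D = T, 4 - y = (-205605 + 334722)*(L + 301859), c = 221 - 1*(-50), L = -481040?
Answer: 1/23135310471 ≈ 4.3224e-11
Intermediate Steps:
T = -51 (T = 3 - 54 = -51)
c = 271 (c = 221 + 50 = 271)
y = 23135313181 (y = 4 - (-205605 + 334722)*(-481040 + 301859) = 4 - 129117*(-179181) = 4 - 1*(-23135313177) = 4 + 23135313177 = 23135313181)
D = -51
Z = -2710 (Z = 271*(41 - 51) = 271*(-10) = -2710)
1/(y + Z) = 1/(23135313181 - 2710) = 1/23135310471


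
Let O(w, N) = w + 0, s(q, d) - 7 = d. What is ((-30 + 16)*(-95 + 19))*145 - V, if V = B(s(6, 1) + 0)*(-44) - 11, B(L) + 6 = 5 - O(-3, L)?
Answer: 154379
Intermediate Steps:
s(q, d) = 7 + d
O(w, N) = w
B(L) = 2 (B(L) = -6 + (5 - 1*(-3)) = -6 + (5 + 3) = -6 + 8 = 2)
V = -99 (V = 2*(-44) - 11 = -88 - 11 = -99)
((-30 + 16)*(-95 + 19))*145 - V = ((-30 + 16)*(-95 + 19))*145 - 1*(-99) = -14*(-76)*145 + 99 = 1064*145 + 99 = 154280 + 99 = 154379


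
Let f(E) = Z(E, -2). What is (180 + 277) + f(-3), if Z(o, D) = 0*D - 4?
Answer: 453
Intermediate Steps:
Z(o, D) = -4 (Z(o, D) = 0 - 4 = -4)
f(E) = -4
(180 + 277) + f(-3) = (180 + 277) - 4 = 457 - 4 = 453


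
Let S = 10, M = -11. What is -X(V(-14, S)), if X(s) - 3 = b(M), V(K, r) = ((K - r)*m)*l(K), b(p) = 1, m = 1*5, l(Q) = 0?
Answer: -4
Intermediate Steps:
m = 5
V(K, r) = 0 (V(K, r) = ((K - r)*5)*0 = (-5*r + 5*K)*0 = 0)
X(s) = 4 (X(s) = 3 + 1 = 4)
-X(V(-14, S)) = -1*4 = -4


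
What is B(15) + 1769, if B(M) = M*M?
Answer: 1994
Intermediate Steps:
B(M) = M**2
B(15) + 1769 = 15**2 + 1769 = 225 + 1769 = 1994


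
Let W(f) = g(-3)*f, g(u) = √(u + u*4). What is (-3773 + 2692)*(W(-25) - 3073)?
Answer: 3321913 + 27025*I*√15 ≈ 3.3219e+6 + 1.0467e+5*I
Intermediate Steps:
g(u) = √5*√u (g(u) = √(u + 4*u) = √(5*u) = √5*√u)
W(f) = I*f*√15 (W(f) = (√5*√(-3))*f = (√5*(I*√3))*f = (I*√15)*f = I*f*√15)
(-3773 + 2692)*(W(-25) - 3073) = (-3773 + 2692)*(I*(-25)*√15 - 3073) = -1081*(-25*I*√15 - 3073) = -1081*(-3073 - 25*I*√15) = 3321913 + 27025*I*√15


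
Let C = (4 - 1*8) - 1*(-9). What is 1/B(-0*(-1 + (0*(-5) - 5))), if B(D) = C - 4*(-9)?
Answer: 1/41 ≈ 0.024390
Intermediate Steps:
C = 5 (C = (4 - 8) + 9 = -4 + 9 = 5)
B(D) = 41 (B(D) = 5 - 4*(-9) = 5 + 36 = 41)
1/B(-0*(-1 + (0*(-5) - 5))) = 1/41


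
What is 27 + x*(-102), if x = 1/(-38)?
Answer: 564/19 ≈ 29.684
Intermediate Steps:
x = -1/38 ≈ -0.026316
27 + x*(-102) = 27 - 1/38*(-102) = 27 + 51/19 = 564/19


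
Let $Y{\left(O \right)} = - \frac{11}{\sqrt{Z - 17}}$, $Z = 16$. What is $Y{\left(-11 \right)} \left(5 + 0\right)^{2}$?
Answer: $275 i \approx 275.0 i$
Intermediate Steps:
$Y{\left(O \right)} = 11 i$ ($Y{\left(O \right)} = - \frac{11}{\sqrt{16 - 17}} = - \frac{11}{\sqrt{-1}} = - \frac{11}{i} = - 11 \left(- i\right) = 11 i$)
$Y{\left(-11 \right)} \left(5 + 0\right)^{2} = 11 i \left(5 + 0\right)^{2} = 11 i 5^{2} = 11 i 25 = 275 i$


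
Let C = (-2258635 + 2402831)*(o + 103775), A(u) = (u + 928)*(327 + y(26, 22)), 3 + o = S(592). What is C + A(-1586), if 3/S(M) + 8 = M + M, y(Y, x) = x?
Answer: 1466401247709/98 ≈ 1.4963e+10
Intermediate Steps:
S(M) = 3/(-8 + 2*M) (S(M) = 3/(-8 + (M + M)) = 3/(-8 + 2*M))
o = -1175/392 (o = -3 + 3/(2*(-4 + 592)) = -3 + (3/2)/588 = -3 + (3/2)*(1/588) = -3 + 1/392 = -1175/392 ≈ -2.9974)
A(u) = 323872 + 349*u (A(u) = (u + 928)*(327 + 22) = (928 + u)*349 = 323872 + 349*u)
C = 1466423752625/98 (C = (-2258635 + 2402831)*(-1175/392 + 103775) = 144196*(40678625/392) = 1466423752625/98 ≈ 1.4964e+10)
C + A(-1586) = 1466423752625/98 + (323872 + 349*(-1586)) = 1466423752625/98 + (323872 - 553514) = 1466423752625/98 - 229642 = 1466401247709/98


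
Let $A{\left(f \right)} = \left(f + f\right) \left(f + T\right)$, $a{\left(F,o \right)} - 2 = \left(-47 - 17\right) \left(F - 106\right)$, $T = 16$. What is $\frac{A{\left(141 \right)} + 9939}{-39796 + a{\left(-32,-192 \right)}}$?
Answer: $- \frac{54213}{30962} \approx -1.751$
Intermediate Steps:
$a{\left(F,o \right)} = 6786 - 64 F$ ($a{\left(F,o \right)} = 2 + \left(-47 - 17\right) \left(F - 106\right) = 2 - 64 \left(-106 + F\right) = 2 - \left(-6784 + 64 F\right) = 6786 - 64 F$)
$A{\left(f \right)} = 2 f \left(16 + f\right)$ ($A{\left(f \right)} = \left(f + f\right) \left(f + 16\right) = 2 f \left(16 + f\right)$)
$\frac{A{\left(141 \right)} + 9939}{-39796 + a{\left(-32,-192 \right)}} = \frac{2 \cdot 141 \left(16 + 141\right) + 9939}{-39796 + \left(6786 - -2048\right)} = \frac{2 \cdot 141 \cdot 157 + 9939}{-39796 + \left(6786 + 2048\right)} = \frac{44274 + 9939}{-39796 + 8834} = \frac{54213}{-30962} = 54213 \left(- \frac{1}{30962}\right) = - \frac{54213}{30962}$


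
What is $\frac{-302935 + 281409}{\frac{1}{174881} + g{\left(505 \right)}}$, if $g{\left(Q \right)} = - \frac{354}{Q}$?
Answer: $\frac{1901066645030}{61907369} \approx 30708.0$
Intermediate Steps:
$\frac{-302935 + 281409}{\frac{1}{174881} + g{\left(505 \right)}} = \frac{-302935 + 281409}{\frac{1}{174881} - \frac{354}{505}} = - \frac{21526}{\frac{1}{174881} - \frac{354}{505}} = - \frac{21526}{- \frac{61907369}{88314905}} = \left(-21526\right) \left(- \frac{88314905}{61907369}\right) = \frac{1901066645030}{61907369}$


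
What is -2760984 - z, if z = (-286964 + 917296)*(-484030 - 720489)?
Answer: 759244109324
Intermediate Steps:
z = -759246870308 (z = 630332*(-1204519) = -759246870308)
-2760984 - z = -2760984 - 1*(-759246870308) = -2760984 + 759246870308 = 759244109324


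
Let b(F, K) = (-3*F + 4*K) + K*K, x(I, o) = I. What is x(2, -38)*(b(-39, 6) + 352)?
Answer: 1058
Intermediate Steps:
b(F, K) = K**2 - 3*F + 4*K (b(F, K) = (-3*F + 4*K) + K**2 = K**2 - 3*F + 4*K)
x(2, -38)*(b(-39, 6) + 352) = 2*((6**2 - 3*(-39) + 4*6) + 352) = 2*((36 + 117 + 24) + 352) = 2*(177 + 352) = 2*529 = 1058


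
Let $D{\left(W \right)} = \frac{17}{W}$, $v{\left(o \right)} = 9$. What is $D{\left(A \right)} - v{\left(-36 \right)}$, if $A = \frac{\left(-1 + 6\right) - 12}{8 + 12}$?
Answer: $- \frac{403}{7} \approx -57.571$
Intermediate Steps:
$A = - \frac{7}{20}$ ($A = \frac{5 - 12}{20} = \left(-7\right) \frac{1}{20} = - \frac{7}{20} \approx -0.35$)
$D{\left(A \right)} - v{\left(-36 \right)} = \frac{17}{- \frac{7}{20}} - 9 = 17 \left(- \frac{20}{7}\right) - 9 = - \frac{340}{7} - 9 = - \frac{403}{7}$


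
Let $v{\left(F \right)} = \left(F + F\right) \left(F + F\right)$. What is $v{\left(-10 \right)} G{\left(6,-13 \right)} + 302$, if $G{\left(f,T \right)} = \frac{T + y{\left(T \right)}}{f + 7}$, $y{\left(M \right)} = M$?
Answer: $-498$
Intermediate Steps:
$v{\left(F \right)} = 4 F^{2}$ ($v{\left(F \right)} = 2 F 2 F = 4 F^{2}$)
$G{\left(f,T \right)} = \frac{2 T}{7 + f}$ ($G{\left(f,T \right)} = \frac{T + T}{f + 7} = \frac{2 T}{7 + f}$)
$v{\left(-10 \right)} G{\left(6,-13 \right)} + 302 = 4 \left(-10\right)^{2} \cdot 2 \left(-13\right) \frac{1}{7 + 6} + 302 = 4 \cdot 100 \cdot 2 \left(-13\right) \frac{1}{13} + 302 = 400 \cdot 2 \left(-13\right) \frac{1}{13} + 302 = 400 \left(-2\right) + 302 = -800 + 302 = -498$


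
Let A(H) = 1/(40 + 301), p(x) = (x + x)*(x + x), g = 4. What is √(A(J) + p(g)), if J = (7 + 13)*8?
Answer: 15*√33077/341 ≈ 8.0002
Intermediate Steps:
p(x) = 4*x² (p(x) = (2*x)*(2*x) = 4*x²)
J = 160 (J = 20*8 = 160)
A(H) = 1/341
√(A(J) + p(g)) = √(1/341 + 4*4²) = √(1/341 + 4*16) = √(1/341 + 64) = √(21825/341) = 15*√33077/341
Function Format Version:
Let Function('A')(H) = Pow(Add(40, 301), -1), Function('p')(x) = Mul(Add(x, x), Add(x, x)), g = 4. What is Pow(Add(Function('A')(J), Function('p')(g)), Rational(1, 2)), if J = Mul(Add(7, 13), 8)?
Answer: Mul(Rational(15, 341), Pow(33077, Rational(1, 2))) ≈ 8.0002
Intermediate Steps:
Function('p')(x) = Mul(4, Pow(x, 2)) (Function('p')(x) = Mul(Mul(2, x), Mul(2, x)) = Mul(4, Pow(x, 2)))
J = 160 (J = Mul(20, 8) = 160)
Function('A')(H) = Rational(1, 341) (Function('A')(H) = Pow(341, -1) = Rational(1, 341))
Pow(Add(Function('A')(J), Function('p')(g)), Rational(1, 2)) = Pow(Add(Rational(1, 341), Mul(4, Pow(4, 2))), Rational(1, 2)) = Pow(Add(Rational(1, 341), Mul(4, 16)), Rational(1, 2)) = Pow(Add(Rational(1, 341), 64), Rational(1, 2)) = Pow(Rational(21825, 341), Rational(1, 2)) = Mul(Rational(15, 341), Pow(33077, Rational(1, 2)))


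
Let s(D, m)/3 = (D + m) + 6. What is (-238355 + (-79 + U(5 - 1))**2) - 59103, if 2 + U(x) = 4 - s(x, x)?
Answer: -283297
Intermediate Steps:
s(D, m) = 18 + 3*D + 3*m (s(D, m) = 3*((D + m) + 6) = 3*(6 + D + m) = 18 + 3*D + 3*m)
U(x) = -16 - 6*x (U(x) = -2 + (4 - (18 + 3*x + 3*x)) = -2 + (4 - (18 + 6*x)) = -2 + (4 + (-18 - 6*x)) = -2 + (-14 - 6*x) = -16 - 6*x)
(-238355 + (-79 + U(5 - 1))**2) - 59103 = (-238355 + (-79 + (-16 - 6*(5 - 1)))**2) - 59103 = (-238355 + (-79 + (-16 - 6*4))**2) - 59103 = (-238355 + (-79 + (-16 - 24))**2) - 59103 = (-238355 + (-79 - 40)**2) - 59103 = (-238355 + (-119)**2) - 59103 = (-238355 + 14161) - 59103 = -224194 - 59103 = -283297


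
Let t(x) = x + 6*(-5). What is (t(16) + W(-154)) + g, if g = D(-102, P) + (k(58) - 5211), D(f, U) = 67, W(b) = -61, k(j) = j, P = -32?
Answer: -5161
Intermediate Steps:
g = -5086 (g = 67 + (58 - 5211) = 67 - 5153 = -5086)
t(x) = -30 + x (t(x) = x - 30 = -30 + x)
(t(16) + W(-154)) + g = ((-30 + 16) - 61) - 5086 = (-14 - 61) - 5086 = -75 - 5086 = -5161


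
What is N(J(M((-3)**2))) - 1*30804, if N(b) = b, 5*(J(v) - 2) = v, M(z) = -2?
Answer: -154012/5 ≈ -30802.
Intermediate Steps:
J(v) = 2 + v/5
N(J(M((-3)**2))) - 1*30804 = (2 + (1/5)*(-2)) - 1*30804 = (2 - 2/5) - 30804 = 8/5 - 30804 = -154012/5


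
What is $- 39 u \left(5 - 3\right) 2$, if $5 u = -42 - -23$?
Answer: $\frac{2964}{5} \approx 592.8$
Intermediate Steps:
$u = - \frac{19}{5}$ ($u = \frac{-42 - -23}{5} = \frac{-42 + 23}{5} = \frac{1}{5} \left(-19\right) = - \frac{19}{5} \approx -3.8$)
$- 39 u \left(5 - 3\right) 2 = \left(-39\right) \left(- \frac{19}{5}\right) \left(5 - 3\right) 2 = \frac{741 \cdot 2 \cdot 2}{5} = \frac{741}{5} \cdot 4 = \frac{2964}{5}$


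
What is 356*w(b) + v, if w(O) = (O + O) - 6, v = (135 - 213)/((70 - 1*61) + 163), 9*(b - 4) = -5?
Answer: 244577/774 ≈ 315.99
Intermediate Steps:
b = 31/9 (b = 4 + (⅑)*(-5) = 4 - 5/9 = 31/9 ≈ 3.4444)
v = -39/86 (v = -78/((70 - 61) + 163) = -78/(9 + 163) = -78/172 = -78*1/172 = -39/86 ≈ -0.45349)
w(O) = -6 + 2*O (w(O) = 2*O - 6 = -6 + 2*O)
356*w(b) + v = 356*(-6 + 2*(31/9)) - 39/86 = 356*(-6 + 62/9) - 39/86 = 356*(8/9) - 39/86 = 2848/9 - 39/86 = 244577/774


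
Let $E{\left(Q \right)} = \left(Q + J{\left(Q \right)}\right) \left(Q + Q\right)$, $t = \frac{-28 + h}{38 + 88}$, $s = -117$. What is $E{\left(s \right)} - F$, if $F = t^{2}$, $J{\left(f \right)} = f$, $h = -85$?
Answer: $\frac{869293487}{15876} \approx 54755.0$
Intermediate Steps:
$t = - \frac{113}{126}$ ($t = \frac{-28 - 85}{38 + 88} = - \frac{113}{126} \approx -0.89683$)
$E{\left(Q \right)} = 4 Q^{2}$ ($E{\left(Q \right)} = \left(Q + Q\right) \left(Q + Q\right) = 2 Q 2 Q = 4 Q^{2}$)
$F = \frac{12769}{15876}$ ($F = \left(- \frac{113}{126}\right)^{2} = \frac{12769}{15876} \approx 0.8043$)
$E{\left(s \right)} - F = 4 \left(-117\right)^{2} - \frac{12769}{15876} = 4 \cdot 13689 - \frac{12769}{15876} = 54756 - \frac{12769}{15876} = \frac{869293487}{15876}$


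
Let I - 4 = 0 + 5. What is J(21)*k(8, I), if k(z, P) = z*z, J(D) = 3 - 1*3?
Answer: 0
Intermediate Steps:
I = 9 (I = 4 + (0 + 5) = 4 + 5 = 9)
J(D) = 0 (J(D) = 3 - 3 = 0)
k(z, P) = z**2
J(21)*k(8, I) = 0*8**2 = 0*64 = 0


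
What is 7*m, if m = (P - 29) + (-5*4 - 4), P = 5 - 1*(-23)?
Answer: -175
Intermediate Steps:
P = 28 (P = 5 + 23 = 28)
m = -25 (m = (28 - 29) + (-5*4 - 4) = -1 + (-20 - 4) = -1 - 24 = -25)
7*m = 7*(-25) = -175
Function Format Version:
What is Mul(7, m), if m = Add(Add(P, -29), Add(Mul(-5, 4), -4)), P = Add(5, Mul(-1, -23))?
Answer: -175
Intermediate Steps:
P = 28 (P = Add(5, 23) = 28)
m = -25 (m = Add(Add(28, -29), Add(Mul(-5, 4), -4)) = Add(-1, Add(-20, -4)) = Add(-1, -24) = -25)
Mul(7, m) = Mul(7, -25) = -175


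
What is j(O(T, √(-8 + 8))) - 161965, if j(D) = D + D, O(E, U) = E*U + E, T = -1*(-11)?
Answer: -161943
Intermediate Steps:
T = 11
O(E, U) = E + E*U
j(D) = 2*D
j(O(T, √(-8 + 8))) - 161965 = 2*(11*(1 + √(-8 + 8))) - 161965 = 2*(11*(1 + √0)) - 161965 = 2*(11*(1 + 0)) - 161965 = 2*(11*1) - 161965 = 2*11 - 161965 = 22 - 161965 = -161943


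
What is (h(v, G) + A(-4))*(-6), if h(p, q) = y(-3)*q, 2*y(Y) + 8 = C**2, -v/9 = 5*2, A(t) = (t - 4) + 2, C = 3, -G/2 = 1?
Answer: 42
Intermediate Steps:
G = -2 (G = -2*1 = -2)
A(t) = -2 + t (A(t) = (-4 + t) + 2 = -2 + t)
v = -90 (v = -45*2 = -9*10 = -90)
y(Y) = 1/2 (y(Y) = -4 + (1/2)*3**2 = -4 + (1/2)*9 = -4 + 9/2 = 1/2)
h(p, q) = q/2
(h(v, G) + A(-4))*(-6) = ((1/2)*(-2) + (-2 - 4))*(-6) = (-1 - 6)*(-6) = -7*(-6) = 42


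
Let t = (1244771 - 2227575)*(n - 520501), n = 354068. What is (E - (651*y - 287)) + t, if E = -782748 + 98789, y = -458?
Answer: 163570632618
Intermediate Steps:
t = 163571018132 (t = (1244771 - 2227575)*(354068 - 520501) = -982804*(-166433) = 163571018132)
E = -683959
(E - (651*y - 287)) + t = (-683959 - (651*(-458) - 287)) + 163571018132 = (-683959 - (-298158 - 287)) + 163571018132 = (-683959 - 1*(-298445)) + 163571018132 = (-683959 + 298445) + 163571018132 = -385514 + 163571018132 = 163570632618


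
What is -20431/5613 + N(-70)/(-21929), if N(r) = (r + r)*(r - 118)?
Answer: -595765559/123087477 ≈ -4.8402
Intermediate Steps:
N(r) = 2*r*(-118 + r) (N(r) = (2*r)*(-118 + r) = 2*r*(-118 + r))
-20431/5613 + N(-70)/(-21929) = -20431/5613 + (2*(-70)*(-118 - 70))/(-21929) = -20431*1/5613 + (2*(-70)*(-188))*(-1/21929) = -20431/5613 + 26320*(-1/21929) = -20431/5613 - 26320/21929 = -595765559/123087477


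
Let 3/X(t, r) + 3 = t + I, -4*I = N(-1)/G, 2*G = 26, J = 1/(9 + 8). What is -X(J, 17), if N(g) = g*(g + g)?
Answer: 442/439 ≈ 1.0068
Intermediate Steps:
N(g) = 2*g² (N(g) = g*(2*g) = 2*g²)
J = 1/17 ≈ 0.058824
G = 13 (G = (½)*26 = 13)
I = -1/26 (I = -2*(-1)²/(4*13) = -2*1/(4*13) = -1/(2*13) = -¼*2/13 = -1/26 ≈ -0.038462)
X(t, r) = 3/(-79/26 + t) (X(t, r) = 3/(-3 + (t - 1/26)) = 3/(-3 + (-1/26 + t)) = 3/(-79/26 + t))
-X(J, 17) = -78/(-79 + 26*(1/17)) = -78/(-79 + 26/17) = -78/(-1317/17) = -78*(-17)/1317 = -1*(-442/439) = 442/439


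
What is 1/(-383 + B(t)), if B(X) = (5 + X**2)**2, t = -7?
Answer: 1/2533 ≈ 0.00039479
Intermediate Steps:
1/(-383 + B(t)) = 1/(-383 + (5 + (-7)**2)**2) = 1/(-383 + (5 + 49)**2) = 1/(-383 + 54**2) = 1/(-383 + 2916) = 1/2533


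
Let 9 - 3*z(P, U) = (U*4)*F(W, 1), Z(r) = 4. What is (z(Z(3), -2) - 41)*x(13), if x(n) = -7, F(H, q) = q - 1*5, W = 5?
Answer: 1022/3 ≈ 340.67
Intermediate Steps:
F(H, q) = -5 + q (F(H, q) = q - 5 = -5 + q)
z(P, U) = 3 + 16*U/3 (z(P, U) = 3 - U*4*(-5 + 1)/3 = 3 - 4*U*(-4)/3 = 3 - (-16)*U/3 = 3 + 16*U/3)
(z(Z(3), -2) - 41)*x(13) = ((3 + (16/3)*(-2)) - 41)*(-7) = ((3 - 32/3) - 41)*(-7) = (-23/3 - 41)*(-7) = -146/3*(-7) = 1022/3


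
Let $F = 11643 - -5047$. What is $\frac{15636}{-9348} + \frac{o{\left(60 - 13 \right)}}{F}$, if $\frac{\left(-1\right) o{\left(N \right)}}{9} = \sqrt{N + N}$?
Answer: $- \frac{1303}{779} - \frac{9 \sqrt{94}}{16690} \approx -1.6779$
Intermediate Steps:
$o{\left(N \right)} = - 9 \sqrt{2} \sqrt{N}$ ($o{\left(N \right)} = - 9 \sqrt{N + N} = - 9 \sqrt{2 N} = - 9 \sqrt{2} \sqrt{N}$)
$F = 16690$ ($F = 11643 + 5047 = 16690$)
$\frac{15636}{-9348} + \frac{o{\left(60 - 13 \right)}}{F} = \frac{15636}{-9348} + \frac{\left(-9\right) \sqrt{2} \sqrt{60 - 13}}{16690} = 15636 \left(- \frac{1}{9348}\right) + - 9 \sqrt{2} \sqrt{47} \cdot \frac{1}{16690} = - \frac{1303}{779} + - 9 \sqrt{94} \cdot \frac{1}{16690} = - \frac{1303}{779} - \frac{9 \sqrt{94}}{16690}$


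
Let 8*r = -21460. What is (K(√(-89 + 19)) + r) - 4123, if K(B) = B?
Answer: -13611/2 + I*√70 ≈ -6805.5 + 8.3666*I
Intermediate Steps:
r = -5365/2 (r = (⅛)*(-21460) = -5365/2 ≈ -2682.5)
(K(√(-89 + 19)) + r) - 4123 = (√(-89 + 19) - 5365/2) - 4123 = (√(-70) - 5365/2) - 4123 = (I*√70 - 5365/2) - 4123 = (-5365/2 + I*√70) - 4123 = -13611/2 + I*√70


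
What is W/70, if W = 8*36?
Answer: 144/35 ≈ 4.1143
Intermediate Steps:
W = 288
W/70 = 288/70 = 288*(1/70) = 144/35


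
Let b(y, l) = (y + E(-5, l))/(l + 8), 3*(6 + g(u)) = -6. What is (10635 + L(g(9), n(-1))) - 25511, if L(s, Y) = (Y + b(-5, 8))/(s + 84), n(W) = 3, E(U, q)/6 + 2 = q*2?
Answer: -18089089/1216 ≈ -14876.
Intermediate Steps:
E(U, q) = -12 + 12*q (E(U, q) = -12 + 6*(q*2) = -12 + 6*(2*q) = -12 + 12*q)
g(u) = -8 (g(u) = -6 + (⅓)*(-6) = -6 - 2 = -8)
b(y, l) = (-12 + y + 12*l)/(8 + l) (b(y, l) = (y + (-12 + 12*l))/(l + 8) = (-12 + y + 12*l)/(8 + l))
L(s, Y) = (79/16 + Y)/(84 + s) (L(s, Y) = (Y + (-12 - 5 + 12*8)/(8 + 8))/(s + 84) = (Y + (-12 - 5 + 96)/16)/(84 + s) = (Y + (1/16)*79)/(84 + s) = (Y + 79/16)/(84 + s) = (79/16 + Y)/(84 + s))
(10635 + L(g(9), n(-1))) - 25511 = (10635 + (79/16 + 3)/(84 - 8)) - 25511 = (10635 + (127/16)/76) - 25511 = (10635 + (1/76)*(127/16)) - 25511 = (10635 + 127/1216) - 25511 = 12932287/1216 - 25511 = -18089089/1216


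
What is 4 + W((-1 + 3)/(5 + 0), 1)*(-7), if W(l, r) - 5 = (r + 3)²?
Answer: -143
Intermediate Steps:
W(l, r) = 5 + (3 + r)² (W(l, r) = 5 + (r + 3)² = 5 + (3 + r)²)
4 + W((-1 + 3)/(5 + 0), 1)*(-7) = 4 + (5 + (3 + 1)²)*(-7) = 4 + (5 + 4²)*(-7) = 4 + (5 + 16)*(-7) = 4 + 21*(-7) = 4 - 147 = -143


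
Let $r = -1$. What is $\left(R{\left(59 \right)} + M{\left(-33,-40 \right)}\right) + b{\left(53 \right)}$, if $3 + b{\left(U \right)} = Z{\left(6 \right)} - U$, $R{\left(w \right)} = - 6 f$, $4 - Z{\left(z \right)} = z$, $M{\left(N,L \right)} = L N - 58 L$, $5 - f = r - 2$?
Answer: $3534$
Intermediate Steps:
$f = 8$ ($f = 5 - \left(-1 - 2\right) = 5 - -3 = 5 + 3 = 8$)
$M{\left(N,L \right)} = - 58 L + L N$
$Z{\left(z \right)} = 4 - z$
$R{\left(w \right)} = -48$ ($R{\left(w \right)} = \left(-6\right) 8 = -48$)
$b{\left(U \right)} = -5 - U$ ($b{\left(U \right)} = -3 - \left(2 + U\right) = -5 - U$)
$\left(R{\left(59 \right)} + M{\left(-33,-40 \right)}\right) + b{\left(53 \right)} = \left(-48 - 40 \left(-58 - 33\right)\right) - 58 = \left(-48 - -3640\right) - 58 = \left(-48 + 3640\right) - 58 = 3592 - 58 = 3534$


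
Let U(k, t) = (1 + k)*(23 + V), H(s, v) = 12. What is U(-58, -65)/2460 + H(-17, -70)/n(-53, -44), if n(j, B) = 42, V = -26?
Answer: 2039/5740 ≈ 0.35523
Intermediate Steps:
U(k, t) = -3 - 3*k (U(k, t) = (1 + k)*(23 - 26) = (1 + k)*(-3) = -3 - 3*k)
U(-58, -65)/2460 + H(-17, -70)/n(-53, -44) = (-3 - 3*(-58))/2460 + 12/42 = (-3 + 174)*(1/2460) + 12*(1/42) = 171*(1/2460) + 2/7 = 57/820 + 2/7 = 2039/5740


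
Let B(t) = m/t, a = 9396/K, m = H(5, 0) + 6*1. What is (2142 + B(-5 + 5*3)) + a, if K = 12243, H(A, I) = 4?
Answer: 8748715/4081 ≈ 2143.8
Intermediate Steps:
m = 10 (m = 4 + 6*1 = 4 + 6 = 10)
a = 3132/4081 (a = 9396/12243 = 9396*(1/12243) = 3132/4081 ≈ 0.76746)
B(t) = 10/t
(2142 + B(-5 + 5*3)) + a = (2142 + 10/(-5 + 5*3)) + 3132/4081 = (2142 + 10/(-5 + 15)) + 3132/4081 = (2142 + 10/10) + 3132/4081 = (2142 + 10*(⅒)) + 3132/4081 = (2142 + 1) + 3132/4081 = 2143 + 3132/4081 = 8748715/4081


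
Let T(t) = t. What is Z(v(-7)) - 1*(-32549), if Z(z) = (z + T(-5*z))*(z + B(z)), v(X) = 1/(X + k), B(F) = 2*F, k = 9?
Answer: 32546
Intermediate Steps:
v(X) = 1/(9 + X) (v(X) = 1/(X + 9) = 1/(9 + X))
Z(z) = -12*z**2 (Z(z) = (z - 5*z)*(z + 2*z) = (-4*z)*(3*z) = -12*z**2)
Z(v(-7)) - 1*(-32549) = -12/(9 - 7)**2 - 1*(-32549) = -12*(1/2)**2 + 32549 = -12*1/4 + 32549 = -3 + 32549 = 32546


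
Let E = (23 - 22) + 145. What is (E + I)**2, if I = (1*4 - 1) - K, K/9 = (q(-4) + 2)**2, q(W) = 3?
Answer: 5776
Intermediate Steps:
E = 146 (E = 1 + 145 = 146)
K = 225 (K = 9*(3 + 2)**2 = 9*5**2 = 9*25 = 225)
I = -222 (I = (1*4 - 1) - 1*225 = (4 - 1) - 225 = 3 - 225 = -222)
(E + I)**2 = (146 - 222)**2 = (-76)**2 = 5776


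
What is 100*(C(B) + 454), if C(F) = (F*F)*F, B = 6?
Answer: 67000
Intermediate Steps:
C(F) = F**3 (C(F) = F**2*F = F**3)
100*(C(B) + 454) = 100*(6**3 + 454) = 100*(216 + 454) = 100*670 = 67000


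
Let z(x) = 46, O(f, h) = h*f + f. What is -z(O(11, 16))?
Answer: -46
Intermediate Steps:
O(f, h) = f + f*h (O(f, h) = f*h + f = f + f*h)
-z(O(11, 16)) = -1*46 = -46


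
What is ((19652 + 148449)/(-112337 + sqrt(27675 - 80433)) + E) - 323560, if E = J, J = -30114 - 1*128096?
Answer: -6079789749080827/12619654327 - 504303*I*sqrt(5862)/12619654327 ≈ -4.8177e+5 - 0.0030596*I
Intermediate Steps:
J = -158210 (J = -30114 - 128096 = -158210)
E = -158210
((19652 + 148449)/(-112337 + sqrt(27675 - 80433)) + E) - 323560 = ((19652 + 148449)/(-112337 + sqrt(27675 - 80433)) - 158210) - 323560 = (168101/(-112337 + sqrt(-52758)) - 158210) - 323560 = (168101/(-112337 + 3*I*sqrt(5862)) - 158210) - 323560 = (-158210 + 168101/(-112337 + 3*I*sqrt(5862))) - 323560 = -481770 + 168101/(-112337 + 3*I*sqrt(5862))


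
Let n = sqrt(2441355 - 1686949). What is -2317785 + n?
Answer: -2317785 + sqrt(754406) ≈ -2.3169e+6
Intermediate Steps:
n = sqrt(754406) ≈ 868.57
-2317785 + n = -2317785 + sqrt(754406)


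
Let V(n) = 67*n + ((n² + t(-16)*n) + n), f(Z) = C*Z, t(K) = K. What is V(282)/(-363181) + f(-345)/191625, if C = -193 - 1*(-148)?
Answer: -3376977/18937295 ≈ -0.17832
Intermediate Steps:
C = -45 (C = -193 + 148 = -45)
f(Z) = -45*Z
V(n) = n² + 52*n (V(n) = 67*n + ((n² - 16*n) + n) = 67*n + (n² - 15*n) = n² + 52*n)
V(282)/(-363181) + f(-345)/191625 = (282*(52 + 282))/(-363181) - 45*(-345)/191625 = (282*334)*(-1/363181) + 15525*(1/191625) = 94188*(-1/363181) + 207/2555 = -94188/363181 + 207/2555 = -3376977/18937295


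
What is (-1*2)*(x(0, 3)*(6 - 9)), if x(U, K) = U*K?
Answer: 0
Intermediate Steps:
x(U, K) = K*U
(-1*2)*(x(0, 3)*(6 - 9)) = (-1*2)*((3*0)*(6 - 9)) = -0*(-3) = -2*0 = 0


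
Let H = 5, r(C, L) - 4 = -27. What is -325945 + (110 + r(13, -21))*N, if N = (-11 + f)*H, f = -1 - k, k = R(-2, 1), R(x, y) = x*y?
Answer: -330295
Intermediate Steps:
r(C, L) = -23 (r(C, L) = 4 - 27 = -23)
k = -2 (k = -2*1 = -2)
f = 1 (f = -1 - 1*(-2) = -1 + 2 = 1)
N = -50 (N = (-11 + 1)*5 = -10*5 = -50)
-325945 + (110 + r(13, -21))*N = -325945 + (110 - 23)*(-50) = -325945 + 87*(-50) = -325945 - 4350 = -330295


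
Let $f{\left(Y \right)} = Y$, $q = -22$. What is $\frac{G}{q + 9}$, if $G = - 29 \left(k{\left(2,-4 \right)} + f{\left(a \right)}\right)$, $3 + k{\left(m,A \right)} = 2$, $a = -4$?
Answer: $- \frac{145}{13} \approx -11.154$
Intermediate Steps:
$k{\left(m,A \right)} = -1$ ($k{\left(m,A \right)} = -3 + 2 = -1$)
$G = 145$ ($G = - 29 \left(-1 - 4\right) = \left(-29\right) \left(-5\right) = 145$)
$\frac{G}{q + 9} = \frac{1}{-22 + 9} \cdot 145 = \frac{1}{-13} \cdot 145 = \left(- \frac{1}{13}\right) 145 = - \frac{145}{13}$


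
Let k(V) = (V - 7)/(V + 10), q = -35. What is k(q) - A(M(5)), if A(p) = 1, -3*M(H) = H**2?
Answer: 17/25 ≈ 0.68000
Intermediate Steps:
M(H) = -H**2/3
k(V) = (-7 + V)/(10 + V)
k(q) - A(M(5)) = (-7 - 35)/(10 - 35) - 1*1 = -42/(-25) - 1 = -1/25*(-42) - 1 = 42/25 - 1 = 17/25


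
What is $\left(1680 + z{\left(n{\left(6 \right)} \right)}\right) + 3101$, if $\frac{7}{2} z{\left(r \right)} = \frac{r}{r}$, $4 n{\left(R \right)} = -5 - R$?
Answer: $\frac{33469}{7} \approx 4781.3$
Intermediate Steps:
$n{\left(R \right)} = - \frac{5}{4} - \frac{R}{4}$ ($n{\left(R \right)} = \frac{-5 - R}{4} = - \frac{5}{4} - \frac{R}{4}$)
$z{\left(r \right)} = \frac{2}{7}$ ($z{\left(r \right)} = \frac{2 \frac{r}{r}}{7} = \frac{2}{7} \cdot 1 = \frac{2}{7}$)
$\left(1680 + z{\left(n{\left(6 \right)} \right)}\right) + 3101 = \left(1680 + \frac{2}{7}\right) + 3101 = \frac{11762}{7} + 3101 = \frac{33469}{7}$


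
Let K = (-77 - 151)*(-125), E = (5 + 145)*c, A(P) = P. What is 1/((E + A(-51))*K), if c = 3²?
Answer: 1/37021500 ≈ 2.7011e-8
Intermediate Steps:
c = 9
E = 1350 (E = (5 + 145)*9 = 150*9 = 1350)
K = 28500 (K = -228*(-125) = 28500)
1/((E + A(-51))*K) = 1/((1350 - 51)*28500) = (1/28500)/1299 = (1/1299)*(1/28500) = 1/37021500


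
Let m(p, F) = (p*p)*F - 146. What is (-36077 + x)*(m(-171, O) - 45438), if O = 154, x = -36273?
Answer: -322502295500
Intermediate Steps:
m(p, F) = -146 + F*p² (m(p, F) = p²*F - 146 = F*p² - 146 = -146 + F*p²)
(-36077 + x)*(m(-171, O) - 45438) = (-36077 - 36273)*((-146 + 154*(-171)²) - 45438) = -72350*((-146 + 154*29241) - 45438) = -72350*((-146 + 4503114) - 45438) = -72350*(4502968 - 45438) = -72350*4457530 = -322502295500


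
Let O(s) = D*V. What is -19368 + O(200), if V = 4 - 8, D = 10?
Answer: -19408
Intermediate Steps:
V = -4
O(s) = -40 (O(s) = 10*(-4) = -40)
-19368 + O(200) = -19368 - 40 = -19408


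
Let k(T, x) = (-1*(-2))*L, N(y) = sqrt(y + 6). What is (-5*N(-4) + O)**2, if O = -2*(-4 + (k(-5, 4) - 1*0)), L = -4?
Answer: 626 - 240*sqrt(2) ≈ 286.59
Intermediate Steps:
N(y) = sqrt(6 + y)
k(T, x) = -8 (k(T, x) = -1*(-2)*(-4) = 2*(-4) = -8)
O = 24 (O = -2*(-4 + (-8 - 1*0)) = -2*(-4 + (-8 + 0)) = -2*(-4 - 8) = -2*(-12) = 24)
(-5*N(-4) + O)**2 = (-5*sqrt(6 - 4) + 24)**2 = (-5*sqrt(2) + 24)**2 = (24 - 5*sqrt(2))**2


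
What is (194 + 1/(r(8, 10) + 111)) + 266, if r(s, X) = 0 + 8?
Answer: 54741/119 ≈ 460.01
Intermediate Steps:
r(s, X) = 8
(194 + 1/(r(8, 10) + 111)) + 266 = (194 + 1/(8 + 111)) + 266 = (194 + 1/119) + 266 = 23087/119 + 266 = 54741/119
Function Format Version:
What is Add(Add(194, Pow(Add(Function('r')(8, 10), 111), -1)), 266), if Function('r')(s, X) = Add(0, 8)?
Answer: Rational(54741, 119) ≈ 460.01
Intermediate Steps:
Function('r')(s, X) = 8
Add(Add(194, Pow(Add(Function('r')(8, 10), 111), -1)), 266) = Add(Add(194, Pow(Add(8, 111), -1)), 266) = Add(Add(194, Pow(119, -1)), 266) = Add(Add(194, Rational(1, 119)), 266) = Add(Rational(23087, 119), 266) = Rational(54741, 119)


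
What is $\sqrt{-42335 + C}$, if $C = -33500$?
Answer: $i \sqrt{75835} \approx 275.38 i$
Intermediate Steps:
$\sqrt{-42335 + C} = \sqrt{-42335 - 33500} = \sqrt{-75835} = i \sqrt{75835}$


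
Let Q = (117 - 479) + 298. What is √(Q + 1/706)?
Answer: I*√31899198/706 ≈ 7.9999*I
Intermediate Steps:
Q = -64 (Q = -362 + 298 = -64)
√(Q + 1/706) = √(-64 + 1/706) = √(-45183/706) = I*√31899198/706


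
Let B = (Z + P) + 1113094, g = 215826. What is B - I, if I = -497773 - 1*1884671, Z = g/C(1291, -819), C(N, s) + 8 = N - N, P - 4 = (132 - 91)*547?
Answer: 13963963/4 ≈ 3.4910e+6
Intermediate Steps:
P = 22431 (P = 4 + (132 - 91)*547 = 4 + 41*547 = 4 + 22427 = 22431)
C(N, s) = -8 (C(N, s) = -8 + (N - N) = -8 + 0 = -8)
Z = -107913/4 (Z = 215826/(-8) = 215826*(-⅛) = -107913/4 ≈ -26978.)
B = 4434187/4 (B = (-107913/4 + 22431) + 1113094 = -18189/4 + 1113094 = 4434187/4 ≈ 1.1085e+6)
I = -2382444 (I = -497773 - 1884671 = -2382444)
B - I = 4434187/4 - 1*(-2382444) = 4434187/4 + 2382444 = 13963963/4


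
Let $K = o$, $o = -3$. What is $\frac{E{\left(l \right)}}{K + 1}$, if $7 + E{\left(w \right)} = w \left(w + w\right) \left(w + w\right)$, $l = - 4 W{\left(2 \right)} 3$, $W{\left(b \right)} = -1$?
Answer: $- \frac{6905}{2} \approx -3452.5$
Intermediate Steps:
$K = -3$
$l = 12$ ($l = \left(-4\right) \left(-1\right) 3 = 4 \cdot 3 = 12$)
$E{\left(w \right)} = -7 + 4 w^{3}$ ($E{\left(w \right)} = -7 + w \left(w + w\right) \left(w + w\right) = -7 + w 2 w 2 w = -7 + w 4 w^{2} = -7 + 4 w^{3}$)
$\frac{E{\left(l \right)}}{K + 1} = \frac{-7 + 4 \cdot 12^{3}}{-3 + 1} = \frac{-7 + 4 \cdot 1728}{-2} = - \frac{-7 + 6912}{2} = \left(- \frac{1}{2}\right) 6905 = - \frac{6905}{2}$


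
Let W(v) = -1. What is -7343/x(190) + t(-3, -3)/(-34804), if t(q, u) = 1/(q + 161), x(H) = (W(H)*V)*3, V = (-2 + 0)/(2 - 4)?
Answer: 40379391973/16497096 ≈ 2447.7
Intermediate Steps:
V = 1 (V = -2/(-2) = -2*(-1/2) = 1)
x(H) = -3 (x(H) = -1*1*3 = -1*3 = -3)
t(q, u) = 1/(161 + q)
-7343/x(190) + t(-3, -3)/(-34804) = -7343/(-3) + 1/((161 - 3)*(-34804)) = -7343*(-1/3) - 1/34804/158 = 7343/3 + (1/158)*(-1/34804) = 7343/3 - 1/5499032 = 40379391973/16497096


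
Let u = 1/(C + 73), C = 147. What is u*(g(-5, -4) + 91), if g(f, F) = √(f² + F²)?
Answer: 91/220 + √41/220 ≈ 0.44274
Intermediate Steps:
g(f, F) = √(F² + f²)
u = 1/220 (u = 1/(147 + 73) = 1/220 ≈ 0.0045455)
u*(g(-5, -4) + 91) = (√((-4)² + (-5)²) + 91)/220 = (√(16 + 25) + 91)/220 = (√41 + 91)/220 = (91 + √41)/220 = 91/220 + √41/220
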